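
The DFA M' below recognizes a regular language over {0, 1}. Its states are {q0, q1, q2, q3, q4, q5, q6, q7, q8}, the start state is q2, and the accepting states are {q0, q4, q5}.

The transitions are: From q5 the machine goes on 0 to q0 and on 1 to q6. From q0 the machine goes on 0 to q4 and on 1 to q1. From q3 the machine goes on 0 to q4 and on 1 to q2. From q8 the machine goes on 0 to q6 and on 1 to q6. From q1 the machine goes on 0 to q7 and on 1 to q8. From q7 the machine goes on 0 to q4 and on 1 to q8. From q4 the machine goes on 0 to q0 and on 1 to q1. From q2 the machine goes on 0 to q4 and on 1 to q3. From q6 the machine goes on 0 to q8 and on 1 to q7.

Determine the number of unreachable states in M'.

BFS from q2 reaches {q0, q1, q2, q3, q4, q6, q7, q8}; the 1 state(s) q5 are never visited.

1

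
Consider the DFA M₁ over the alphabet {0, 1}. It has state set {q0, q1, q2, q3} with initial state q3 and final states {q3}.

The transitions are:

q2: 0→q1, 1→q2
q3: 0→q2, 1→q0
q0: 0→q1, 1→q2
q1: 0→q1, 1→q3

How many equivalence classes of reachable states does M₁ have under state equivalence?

3

All states are reachable from the start state.
Initial partition by acceptance: {q3} | {q0,q1,q2}.
Split {q0,q1,q2} by δ(·,1) → {q0,q2} and {q1}.
No further refinement is possible. Final partition (3 blocks): {q3} | {q0,q2} | {q1}.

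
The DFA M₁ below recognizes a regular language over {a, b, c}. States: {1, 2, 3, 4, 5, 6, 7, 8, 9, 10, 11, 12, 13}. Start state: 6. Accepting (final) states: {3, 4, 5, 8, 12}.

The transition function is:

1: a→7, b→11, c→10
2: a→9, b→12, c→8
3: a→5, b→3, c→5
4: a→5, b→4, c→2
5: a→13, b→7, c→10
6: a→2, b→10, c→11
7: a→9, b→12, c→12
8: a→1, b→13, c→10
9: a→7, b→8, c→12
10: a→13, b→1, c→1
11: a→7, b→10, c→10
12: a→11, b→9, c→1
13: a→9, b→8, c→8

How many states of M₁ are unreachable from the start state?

3

No path from 6 leads to 3, 4, 5; the other 10 states are all reachable.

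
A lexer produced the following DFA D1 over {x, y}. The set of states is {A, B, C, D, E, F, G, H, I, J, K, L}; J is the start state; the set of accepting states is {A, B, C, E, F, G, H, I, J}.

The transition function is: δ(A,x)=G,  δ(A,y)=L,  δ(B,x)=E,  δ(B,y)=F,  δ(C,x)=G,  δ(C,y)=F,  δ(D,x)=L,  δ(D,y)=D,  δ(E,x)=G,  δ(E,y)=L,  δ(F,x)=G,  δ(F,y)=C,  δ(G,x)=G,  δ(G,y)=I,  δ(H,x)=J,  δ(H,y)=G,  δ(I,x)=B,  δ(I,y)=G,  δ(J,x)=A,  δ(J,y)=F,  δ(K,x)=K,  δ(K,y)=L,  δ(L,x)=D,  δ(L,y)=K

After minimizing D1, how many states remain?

States {H} cannot be reached from the start state, so discard them.
P0 = {A,B,C,E,F,G,I,J} | {D,K,L}.
Refine {A,B,C,E,F,G,I,J} on symbol y: members go to different blocks, giving {B,C,F,G,I,J} and {A,E}.
On input x, block {B,C,F,G,I,J} splits into {C,F,G,I} and {B,J}.
Split {C,F,G,I} by δ(·,x) → {C,F,G} and {I}.
Refine {C,F,G} on symbol y: members go to different blocks, giving {C,F} and {G}.
The partition is now stable with 6 blocks: {C,F} | {D,K,L} | {A,E} | {B,J} | {I} | {G}.

6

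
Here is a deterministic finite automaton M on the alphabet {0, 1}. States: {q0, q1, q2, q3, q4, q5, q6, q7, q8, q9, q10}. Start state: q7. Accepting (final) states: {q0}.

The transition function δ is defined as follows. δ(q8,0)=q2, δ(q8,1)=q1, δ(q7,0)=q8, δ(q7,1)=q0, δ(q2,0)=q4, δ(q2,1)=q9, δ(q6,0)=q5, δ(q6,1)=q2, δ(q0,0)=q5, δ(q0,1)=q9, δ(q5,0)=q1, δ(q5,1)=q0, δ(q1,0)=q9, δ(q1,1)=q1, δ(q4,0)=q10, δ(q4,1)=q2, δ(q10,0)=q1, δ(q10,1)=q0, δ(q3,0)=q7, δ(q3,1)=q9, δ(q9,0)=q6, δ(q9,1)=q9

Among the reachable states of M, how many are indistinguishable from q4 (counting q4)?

Reachable states from the start: {q0,q1,q2,q4,q5,q6,q7,q8,q9,q10}. Unreachable: {q3} — drop them.
Start with accepting vs non-accepting: {q0} | {q1,q2,q4,q5,q6,q7,q8,q9,q10}.
Refine {q1,q2,q4,q5,q6,q7,q8,q9,q10} on symbol 1: members go to different blocks, giving {q1,q2,q4,q6,q8,q9} and {q5,q7,q10}.
Refine {q1,q2,q4,q6,q8,q9} on symbol 0: members go to different blocks, giving {q1,q2,q8,q9} and {q4,q6}.
On input 0, block {q1,q2,q8,q9} splits into {q1,q8} and {q2,q9}.
No further refinement is possible. Final partition (5 blocks): {q0} | {q1,q8} | {q5,q7,q10} | {q4,q6} | {q2,q9}.
The equivalence class containing q4 is {q4,q6}, of size 2.

2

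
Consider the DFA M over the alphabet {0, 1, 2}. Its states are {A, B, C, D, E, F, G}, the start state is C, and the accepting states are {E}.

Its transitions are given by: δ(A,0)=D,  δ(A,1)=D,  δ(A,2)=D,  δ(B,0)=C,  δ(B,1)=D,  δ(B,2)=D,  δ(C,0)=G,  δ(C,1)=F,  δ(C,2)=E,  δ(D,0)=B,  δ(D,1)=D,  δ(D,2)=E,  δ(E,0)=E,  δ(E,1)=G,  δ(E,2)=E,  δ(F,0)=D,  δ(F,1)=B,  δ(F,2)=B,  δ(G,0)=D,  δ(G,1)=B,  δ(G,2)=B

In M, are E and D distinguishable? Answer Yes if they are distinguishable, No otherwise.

Yes

Reachable states from the start: {B,C,D,E,F,G}. Unreachable: {A} — drop them.
Start with accepting vs non-accepting: {E} | {B,C,D,F,G}.
On input 2, block {B,C,D,F,G} splits into {B,F,G} and {C,D}.
On input 1, block {B,F,G} splits into {F,G} and {B}.
Refine {C,D} on symbol 0: members go to different blocks, giving {C} and {D}.
No further refinement is possible. Final partition (5 blocks): {E} | {F,G} | {C} | {B} | {D}.
E and D end up in different blocks, so they are distinguishable. For instance, the string 'ε' is accepted from only E.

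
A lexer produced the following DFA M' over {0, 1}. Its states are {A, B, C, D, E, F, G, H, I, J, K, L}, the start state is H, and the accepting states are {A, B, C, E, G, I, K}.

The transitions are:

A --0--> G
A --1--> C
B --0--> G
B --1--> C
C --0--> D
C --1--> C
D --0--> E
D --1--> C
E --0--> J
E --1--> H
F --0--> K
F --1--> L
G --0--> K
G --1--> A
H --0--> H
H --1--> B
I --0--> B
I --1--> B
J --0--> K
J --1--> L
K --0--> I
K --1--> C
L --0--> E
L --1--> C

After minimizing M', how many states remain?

7

States {F} cannot be reached from the start state, so discard them.
P0 = {A,B,C,E,G,I,K} | {D,H,J,L}.
Refine {A,B,C,E,G,I,K} on symbol 0: members go to different blocks, giving {A,B,G,I,K} and {C,E}.
On input 1, block {A,B,G,I,K} splits into {A,B,K} and {G,I}.
On input 0, block {D,H,J,L} splits into {D,L} and {H} and {J}.
On input 0, block {C,E} splits into {C} and {E}.
No further refinement is possible. Final partition (7 blocks): {A,B,K} | {D,L} | {C} | {G,I} | {H} | {J} | {E}.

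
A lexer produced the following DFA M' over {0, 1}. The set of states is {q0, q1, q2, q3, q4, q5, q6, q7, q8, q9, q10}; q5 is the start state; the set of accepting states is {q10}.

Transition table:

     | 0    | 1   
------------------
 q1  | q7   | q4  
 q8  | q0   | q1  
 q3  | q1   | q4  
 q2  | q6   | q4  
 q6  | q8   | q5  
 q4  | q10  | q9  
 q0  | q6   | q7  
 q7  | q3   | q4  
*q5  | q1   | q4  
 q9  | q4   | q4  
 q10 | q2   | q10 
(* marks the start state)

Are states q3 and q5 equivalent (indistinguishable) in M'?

P0 = {q10} | {q0,q1,q2,q3,q4,q5,q6,q7,q8,q9}.
Split {q0,q1,q2,q3,q4,q5,q6,q7,q8,q9} by δ(·,0) → {q0,q1,q2,q3,q5,q6,q7,q8,q9} and {q4}.
Refine {q0,q1,q2,q3,q5,q6,q7,q8,q9} on symbol 0: members go to different blocks, giving {q0,q1,q2,q3,q5,q6,q7,q8} and {q9}.
On input 1, block {q0,q1,q2,q3,q5,q6,q7,q8} splits into {q1,q2,q3,q5,q7} and {q0,q6,q8}.
On input 0, block {q1,q2,q3,q5,q7} splits into {q1,q3,q5,q7} and {q2}.
Stable partition: {q10} | {q1,q3,q5,q7} | {q4} | {q9} | {q0,q6,q8} | {q2} — 6 equivalence classes.
q3 and q5 lie in the same block of the stable partition, so they are equivalent — no string distinguishes them.

Yes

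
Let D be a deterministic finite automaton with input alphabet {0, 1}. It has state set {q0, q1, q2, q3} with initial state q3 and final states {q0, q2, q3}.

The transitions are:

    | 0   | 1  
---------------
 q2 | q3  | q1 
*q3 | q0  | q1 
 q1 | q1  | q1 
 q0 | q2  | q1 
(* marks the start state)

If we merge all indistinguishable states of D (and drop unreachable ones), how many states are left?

Start with accepting vs non-accepting: {q0,q2,q3} | {q1}.
No further refinement is possible. Final partition (2 blocks): {q0,q2,q3} | {q1}.

2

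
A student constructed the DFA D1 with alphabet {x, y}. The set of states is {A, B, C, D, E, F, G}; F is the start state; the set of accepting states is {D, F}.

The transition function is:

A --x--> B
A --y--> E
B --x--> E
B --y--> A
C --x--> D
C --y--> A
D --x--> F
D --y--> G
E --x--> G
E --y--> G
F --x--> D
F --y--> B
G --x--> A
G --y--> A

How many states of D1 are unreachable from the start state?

1

No path from F leads to C; the other 6 states are all reachable.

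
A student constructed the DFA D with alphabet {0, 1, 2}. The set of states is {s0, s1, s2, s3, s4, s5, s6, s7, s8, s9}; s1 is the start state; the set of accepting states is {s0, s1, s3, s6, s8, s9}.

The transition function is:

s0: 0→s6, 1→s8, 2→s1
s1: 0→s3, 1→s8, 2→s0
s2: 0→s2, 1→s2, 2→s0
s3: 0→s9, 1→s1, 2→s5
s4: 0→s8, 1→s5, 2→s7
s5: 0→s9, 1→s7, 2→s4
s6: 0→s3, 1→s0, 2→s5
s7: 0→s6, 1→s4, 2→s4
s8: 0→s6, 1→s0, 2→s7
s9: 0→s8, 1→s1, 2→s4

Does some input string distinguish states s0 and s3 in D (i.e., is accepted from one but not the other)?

Yes

First remove the unreachable states {s2}; 9 states remain.
P0 = {s0,s1,s3,s6,s8,s9} | {s4,s5,s7}.
Split {s0,s1,s3,s6,s8,s9} by δ(·,2) → {s3,s6,s8,s9} and {s0,s1}.
No further refinement is possible. Final partition (3 blocks): {s3,s6,s8,s9} | {s4,s5,s7} | {s0,s1}.
s0 and s3 end up in different blocks, so they are distinguishable. For instance, the string '2' is accepted from only s0.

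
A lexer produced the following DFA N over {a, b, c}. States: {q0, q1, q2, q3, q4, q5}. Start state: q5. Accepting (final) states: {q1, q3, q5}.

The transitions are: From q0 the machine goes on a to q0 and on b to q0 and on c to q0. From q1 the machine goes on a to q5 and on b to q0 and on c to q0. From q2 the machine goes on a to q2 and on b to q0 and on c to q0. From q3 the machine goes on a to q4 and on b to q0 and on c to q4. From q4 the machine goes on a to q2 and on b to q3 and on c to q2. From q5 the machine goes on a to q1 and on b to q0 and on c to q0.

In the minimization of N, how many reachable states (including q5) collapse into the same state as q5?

First remove the unreachable states {q2,q3,q4}; 3 states remain.
Start with accepting vs non-accepting: {q1,q5} | {q0}.
Stable partition: {q1,q5} | {q0} — 2 equivalence classes.
State q5 belongs to the block {q1,q5}, which has 2 states.

2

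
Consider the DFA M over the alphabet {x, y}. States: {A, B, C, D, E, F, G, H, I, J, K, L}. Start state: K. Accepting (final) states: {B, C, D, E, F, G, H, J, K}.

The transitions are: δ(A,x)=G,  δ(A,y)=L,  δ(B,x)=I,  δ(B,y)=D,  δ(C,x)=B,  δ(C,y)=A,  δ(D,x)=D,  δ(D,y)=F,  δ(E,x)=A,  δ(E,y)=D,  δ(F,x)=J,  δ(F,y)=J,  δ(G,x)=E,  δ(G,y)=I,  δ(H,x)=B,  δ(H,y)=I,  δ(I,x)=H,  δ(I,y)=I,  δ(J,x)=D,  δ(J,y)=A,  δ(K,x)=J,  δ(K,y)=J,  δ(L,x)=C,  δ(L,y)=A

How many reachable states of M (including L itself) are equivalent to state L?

All states are reachable from the start state.
Initial partition by acceptance: {B,C,D,E,F,G,H,J,K} | {A,I,L}.
Split {B,C,D,E,F,G,H,J,K} by δ(·,x) → {C,D,F,G,H,J,K} and {B,E}.
Split {C,D,F,G,H,J,K} by δ(·,x) → {D,F,J,K} and {C,G,H}.
Refine {D,F,J,K} on symbol y: members go to different blocks, giving {D,F,K} and {J}.
On input x, block {D,F,K} splits into {F,K} and {D}.
The partition is now stable with 6 blocks: {F,K} | {A,I,L} | {B,E} | {C,G,H} | {J} | {D}.
The equivalence class containing L is {A,I,L}, of size 3.

3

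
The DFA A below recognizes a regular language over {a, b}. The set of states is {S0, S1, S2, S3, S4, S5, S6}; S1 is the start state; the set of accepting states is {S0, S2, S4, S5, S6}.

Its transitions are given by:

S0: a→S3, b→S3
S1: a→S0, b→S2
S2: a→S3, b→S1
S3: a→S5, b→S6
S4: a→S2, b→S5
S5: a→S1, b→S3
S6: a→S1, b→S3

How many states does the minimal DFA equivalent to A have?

States {S4} cannot be reached from the start state, so discard them.
Start with accepting vs non-accepting: {S0,S2,S5,S6} | {S1,S3}.
The partition is now stable with 2 blocks: {S0,S2,S5,S6} | {S1,S3}.

2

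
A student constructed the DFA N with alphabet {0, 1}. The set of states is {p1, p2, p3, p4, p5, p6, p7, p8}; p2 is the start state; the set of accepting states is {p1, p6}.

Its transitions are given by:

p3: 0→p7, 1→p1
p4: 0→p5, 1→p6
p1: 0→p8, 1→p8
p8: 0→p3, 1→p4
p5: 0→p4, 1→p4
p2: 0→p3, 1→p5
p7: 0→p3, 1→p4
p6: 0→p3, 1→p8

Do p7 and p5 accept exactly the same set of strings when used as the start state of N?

No

Every state is reachable, so we keep all 8.
P0 = {p1,p6} | {p2,p3,p4,p5,p7,p8}.
Refine {p2,p3,p4,p5,p7,p8} on symbol 1: members go to different blocks, giving {p2,p5,p7,p8} and {p3,p4}.
Split {p1,p6} by δ(·,0) → {p1} and {p6}.
Refine {p2,p5,p7,p8} on symbol 1: members go to different blocks, giving {p5,p7,p8} and {p2}.
Refine {p3,p4} on symbol 1: members go to different blocks, giving {p3} and {p4}.
Refine {p5,p7,p8} on symbol 0: members go to different blocks, giving {p7,p8} and {p5}.
Stable partition: {p1} | {p7,p8} | {p3} | {p6} | {p2} | {p4} | {p5} — 7 equivalence classes.
p7 and p5 end up in different blocks, so they are distinguishable. For instance, the string '0101' is accepted from only p5.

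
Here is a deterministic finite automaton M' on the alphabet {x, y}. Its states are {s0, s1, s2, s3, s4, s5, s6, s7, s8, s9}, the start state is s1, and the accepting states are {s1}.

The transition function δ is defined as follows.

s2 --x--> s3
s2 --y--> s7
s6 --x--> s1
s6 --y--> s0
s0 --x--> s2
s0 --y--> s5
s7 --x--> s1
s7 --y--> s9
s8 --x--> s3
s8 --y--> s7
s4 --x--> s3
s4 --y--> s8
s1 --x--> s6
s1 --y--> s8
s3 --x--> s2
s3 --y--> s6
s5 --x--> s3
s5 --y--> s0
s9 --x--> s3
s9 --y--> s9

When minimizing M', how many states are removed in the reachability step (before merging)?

Starting at s1 and following transitions, the reachable set is {s0, s1, s2, s3, s5, s6, s7, s8, s9}. That leaves s4 unreachable — 1 in total.

1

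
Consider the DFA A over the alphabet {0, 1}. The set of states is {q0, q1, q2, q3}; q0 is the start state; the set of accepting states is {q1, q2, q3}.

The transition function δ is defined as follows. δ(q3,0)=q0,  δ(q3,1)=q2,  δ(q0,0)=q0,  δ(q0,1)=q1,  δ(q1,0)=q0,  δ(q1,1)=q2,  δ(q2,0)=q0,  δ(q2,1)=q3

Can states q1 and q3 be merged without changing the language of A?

Yes

Start with accepting vs non-accepting: {q1,q2,q3} | {q0}.
No further refinement is possible. Final partition (2 blocks): {q1,q2,q3} | {q0}.
q1 and q3 lie in the same block of the stable partition, so they are equivalent — no string distinguishes them.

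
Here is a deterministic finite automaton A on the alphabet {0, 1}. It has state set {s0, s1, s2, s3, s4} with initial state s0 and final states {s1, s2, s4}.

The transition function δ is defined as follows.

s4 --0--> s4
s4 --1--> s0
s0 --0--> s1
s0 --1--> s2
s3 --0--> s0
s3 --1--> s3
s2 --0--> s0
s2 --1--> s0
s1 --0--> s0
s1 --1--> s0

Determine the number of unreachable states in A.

2

No path from s0 leads to s3, s4; the other 3 states are all reachable.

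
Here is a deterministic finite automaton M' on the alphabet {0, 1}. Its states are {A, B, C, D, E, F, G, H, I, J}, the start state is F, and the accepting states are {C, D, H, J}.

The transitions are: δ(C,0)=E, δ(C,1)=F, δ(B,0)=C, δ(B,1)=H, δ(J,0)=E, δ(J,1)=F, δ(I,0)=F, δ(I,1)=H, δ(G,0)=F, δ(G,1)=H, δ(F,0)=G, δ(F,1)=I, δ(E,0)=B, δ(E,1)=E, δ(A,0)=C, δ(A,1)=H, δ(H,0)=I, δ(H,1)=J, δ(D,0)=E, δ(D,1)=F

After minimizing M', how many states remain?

6

First remove the unreachable states {A,D}; 8 states remain.
Start with accepting vs non-accepting: {C,H,J} | {B,E,F,G,I}.
Refine {C,H,J} on symbol 1: members go to different blocks, giving {C,J} and {H}.
On input 0, block {B,E,F,G,I} splits into {E,F,G,I} and {B}.
On input 0, block {E,F,G,I} splits into {F,G,I} and {E}.
Refine {F,G,I} on symbol 1: members go to different blocks, giving {G,I} and {F}.
The partition is now stable with 6 blocks: {C,J} | {G,I} | {H} | {B} | {E} | {F}.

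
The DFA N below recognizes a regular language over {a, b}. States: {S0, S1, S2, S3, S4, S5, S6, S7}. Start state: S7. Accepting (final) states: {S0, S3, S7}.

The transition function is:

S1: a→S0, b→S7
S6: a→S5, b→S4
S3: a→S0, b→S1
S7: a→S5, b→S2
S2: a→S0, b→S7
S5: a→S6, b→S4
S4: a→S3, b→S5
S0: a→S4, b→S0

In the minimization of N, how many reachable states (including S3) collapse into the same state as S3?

All states are reachable from the start state.
Start with accepting vs non-accepting: {S0,S3,S7} | {S1,S2,S4,S5,S6}.
Split {S0,S3,S7} by δ(·,a) → {S0,S7} and {S3}.
On input b, block {S0,S7} splits into {S0} and {S7}.
Refine {S1,S2,S4,S5,S6} on symbol a: members go to different blocks, giving {S1,S2} and {S5,S6} and {S4}.
Stable partition: {S0} | {S1,S2} | {S3} | {S7} | {S5,S6} | {S4} — 6 equivalence classes.
State S3 belongs to the block {S3}, which has 1 states.

1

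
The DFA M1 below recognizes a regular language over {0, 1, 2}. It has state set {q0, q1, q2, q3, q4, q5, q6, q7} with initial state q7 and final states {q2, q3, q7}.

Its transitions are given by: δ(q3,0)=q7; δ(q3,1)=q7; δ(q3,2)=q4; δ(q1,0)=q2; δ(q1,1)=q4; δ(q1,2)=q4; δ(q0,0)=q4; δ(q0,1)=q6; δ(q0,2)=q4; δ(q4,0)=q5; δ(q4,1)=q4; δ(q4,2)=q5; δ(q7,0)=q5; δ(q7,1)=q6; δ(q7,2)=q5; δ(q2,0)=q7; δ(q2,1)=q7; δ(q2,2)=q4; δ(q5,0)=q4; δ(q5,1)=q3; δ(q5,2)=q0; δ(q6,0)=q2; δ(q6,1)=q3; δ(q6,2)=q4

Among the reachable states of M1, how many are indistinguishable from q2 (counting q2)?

2

Reachable states from the start: {q0,q2,q3,q4,q5,q6,q7}. Unreachable: {q1} — drop them.
Initial partition by acceptance: {q2,q3,q7} | {q0,q4,q5,q6}.
Split {q2,q3,q7} by δ(·,0) → {q2,q3} and {q7}.
Split {q0,q4,q5,q6} by δ(·,0) → {q0,q4,q5} and {q6}.
On input 1, block {q0,q4,q5} splits into {q0} and {q4} and {q5}.
Stable partition: {q2,q3} | {q0} | {q7} | {q6} | {q4} | {q5} — 6 equivalence classes.
The equivalence class containing q2 is {q2,q3}, of size 2.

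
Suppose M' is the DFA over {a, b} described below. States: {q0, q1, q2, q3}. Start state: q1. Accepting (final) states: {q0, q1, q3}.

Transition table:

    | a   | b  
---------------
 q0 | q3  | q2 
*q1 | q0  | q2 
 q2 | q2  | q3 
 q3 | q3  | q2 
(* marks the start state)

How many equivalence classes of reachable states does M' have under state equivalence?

Every state is reachable, so we keep all 4.
Start with accepting vs non-accepting: {q0,q1,q3} | {q2}.
No further refinement is possible. Final partition (2 blocks): {q0,q1,q3} | {q2}.

2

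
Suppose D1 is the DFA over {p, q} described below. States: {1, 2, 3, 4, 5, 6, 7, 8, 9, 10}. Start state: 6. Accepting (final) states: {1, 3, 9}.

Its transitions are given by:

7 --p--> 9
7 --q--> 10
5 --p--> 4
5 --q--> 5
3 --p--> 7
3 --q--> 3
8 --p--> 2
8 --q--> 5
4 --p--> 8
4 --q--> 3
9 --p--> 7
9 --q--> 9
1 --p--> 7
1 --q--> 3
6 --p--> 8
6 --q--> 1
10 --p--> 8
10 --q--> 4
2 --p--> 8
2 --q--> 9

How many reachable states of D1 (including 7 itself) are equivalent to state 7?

1

Every state is reachable, so we keep all 10.
Start with accepting vs non-accepting: {1,3,9} | {2,4,5,6,7,8,10}.
On input p, block {2,4,5,6,7,8,10} splits into {2,4,5,6,8,10} and {7}.
On input q, block {2,4,5,6,8,10} splits into {2,4,6} and {5,8,10}.
On input p, block {5,8,10} splits into {5,8} and {10}.
No further refinement is possible. Final partition (5 blocks): {1,3,9} | {2,4,6} | {7} | {5,8} | {10}.
State 7 belongs to the block {7}, which has 1 states.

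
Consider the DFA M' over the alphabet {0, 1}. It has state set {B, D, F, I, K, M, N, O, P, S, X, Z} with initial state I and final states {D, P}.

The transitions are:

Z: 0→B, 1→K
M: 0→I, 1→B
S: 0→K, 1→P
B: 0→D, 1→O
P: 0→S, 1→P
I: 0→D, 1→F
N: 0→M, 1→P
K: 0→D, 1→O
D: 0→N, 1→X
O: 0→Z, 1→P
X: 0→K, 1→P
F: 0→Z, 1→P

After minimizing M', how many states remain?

All states are reachable from the start state.
Start with accepting vs non-accepting: {D,P} | {B,F,I,K,M,N,O,S,X,Z}.
Refine {D,P} on symbol 1: members go to different blocks, giving {D} and {P}.
Split {B,F,I,K,M,N,O,S,X,Z} by δ(·,0) → {F,M,N,O,S,X,Z} and {B,I,K}.
Split {F,M,N,O,S,X,Z} by δ(·,0) → {M,S,X,Z} and {F,N,O}.
On input 1, block {M,S,X,Z} splits into {M,Z} and {S,X}.
No further refinement is possible. Final partition (6 blocks): {D} | {M,Z} | {P} | {B,I,K} | {F,N,O} | {S,X}.

6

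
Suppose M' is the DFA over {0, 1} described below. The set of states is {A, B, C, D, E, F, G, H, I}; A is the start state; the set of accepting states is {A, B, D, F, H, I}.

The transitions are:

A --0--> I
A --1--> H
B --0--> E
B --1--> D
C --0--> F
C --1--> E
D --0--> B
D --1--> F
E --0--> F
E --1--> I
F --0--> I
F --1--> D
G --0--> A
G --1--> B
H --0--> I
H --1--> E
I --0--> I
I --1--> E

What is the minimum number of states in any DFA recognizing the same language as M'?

Reachable states from the start: {A,B,D,E,F,H,I}. Unreachable: {C,G} — drop them.
Start with accepting vs non-accepting: {A,B,D,F,H,I} | {E}.
On input 0, block {A,B,D,F,H,I} splits into {A,D,F,H,I} and {B}.
On input 0, block {A,D,F,H,I} splits into {A,F,H,I} and {D}.
On input 1, block {A,F,H,I} splits into {H,I} and {A} and {F}.
No further refinement is possible. Final partition (6 blocks): {H,I} | {E} | {B} | {D} | {A} | {F}.

6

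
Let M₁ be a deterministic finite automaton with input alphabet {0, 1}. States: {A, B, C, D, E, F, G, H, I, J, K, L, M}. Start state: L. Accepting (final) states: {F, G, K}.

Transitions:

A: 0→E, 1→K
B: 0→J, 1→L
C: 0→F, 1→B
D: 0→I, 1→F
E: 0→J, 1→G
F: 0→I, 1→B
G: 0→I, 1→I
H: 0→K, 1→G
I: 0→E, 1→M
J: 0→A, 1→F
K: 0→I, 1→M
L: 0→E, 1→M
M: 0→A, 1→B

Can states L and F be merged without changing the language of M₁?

States {C,D,H} cannot be reached from the start state, so discard them.
Start with accepting vs non-accepting: {F,G,K} | {A,B,E,I,J,L,M}.
Split {A,B,E,I,J,L,M} by δ(·,1) → {B,I,L,M} and {A,E,J}.
No further refinement is possible. Final partition (3 blocks): {F,G,K} | {B,I,L,M} | {A,E,J}.
L and F end up in different blocks, so they are distinguishable. For instance, the string 'ε' is accepted from only F.

No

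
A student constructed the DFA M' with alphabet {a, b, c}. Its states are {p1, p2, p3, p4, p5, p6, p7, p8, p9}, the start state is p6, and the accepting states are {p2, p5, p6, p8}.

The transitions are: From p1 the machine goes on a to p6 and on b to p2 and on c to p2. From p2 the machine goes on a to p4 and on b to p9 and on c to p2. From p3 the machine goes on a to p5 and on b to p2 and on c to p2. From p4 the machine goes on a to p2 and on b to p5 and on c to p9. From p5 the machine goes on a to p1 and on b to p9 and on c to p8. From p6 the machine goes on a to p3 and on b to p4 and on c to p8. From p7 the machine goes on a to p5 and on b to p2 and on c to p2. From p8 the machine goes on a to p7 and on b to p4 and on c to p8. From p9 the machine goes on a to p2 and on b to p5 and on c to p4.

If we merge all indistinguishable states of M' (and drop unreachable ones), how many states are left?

Initial partition by acceptance: {p2,p5,p6,p8} | {p1,p3,p4,p7,p9}.
On input c, block {p1,p3,p4,p7,p9} splits into {p1,p3,p7} and {p4,p9}.
Split {p2,p5,p6,p8} by δ(·,a) → {p5,p6,p8} and {p2}.
No further refinement is possible. Final partition (4 blocks): {p5,p6,p8} | {p1,p3,p7} | {p4,p9} | {p2}.

4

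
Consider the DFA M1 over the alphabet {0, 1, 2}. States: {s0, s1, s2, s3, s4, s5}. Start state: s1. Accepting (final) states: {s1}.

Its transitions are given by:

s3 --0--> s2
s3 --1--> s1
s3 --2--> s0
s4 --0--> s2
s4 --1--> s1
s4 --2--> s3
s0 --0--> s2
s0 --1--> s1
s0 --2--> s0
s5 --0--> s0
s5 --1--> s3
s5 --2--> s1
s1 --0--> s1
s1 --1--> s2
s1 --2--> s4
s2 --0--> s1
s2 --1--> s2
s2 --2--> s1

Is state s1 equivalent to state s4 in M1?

First remove the unreachable states {s5}; 5 states remain.
P0 = {s1} | {s0,s2,s3,s4}.
Refine {s0,s2,s3,s4} on symbol 0: members go to different blocks, giving {s0,s3,s4} and {s2}.
Stable partition: {s1} | {s0,s3,s4} | {s2} — 3 equivalence classes.
s1 and s4 end up in different blocks, so they are distinguishable. For instance, the string 'ε' is accepted from only s1.

No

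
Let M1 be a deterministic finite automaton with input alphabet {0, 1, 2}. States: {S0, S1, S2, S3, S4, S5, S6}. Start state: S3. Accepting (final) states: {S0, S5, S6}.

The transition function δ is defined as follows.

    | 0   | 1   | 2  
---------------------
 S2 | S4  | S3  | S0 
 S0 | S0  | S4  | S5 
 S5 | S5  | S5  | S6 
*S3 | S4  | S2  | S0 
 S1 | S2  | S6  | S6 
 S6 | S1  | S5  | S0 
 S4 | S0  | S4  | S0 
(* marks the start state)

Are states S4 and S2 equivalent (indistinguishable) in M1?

All states are reachable from the start state.
P0 = {S0,S5,S6} | {S1,S2,S3,S4}.
On input 0, block {S0,S5,S6} splits into {S0,S5} and {S6}.
Split {S0,S5} by δ(·,1) → {S0} and {S5}.
Refine {S1,S2,S3,S4} on symbol 0: members go to different blocks, giving {S1,S2,S3} and {S4}.
On input 0, block {S1,S2,S3} splits into {S2,S3} and {S1}.
The partition is now stable with 6 blocks: {S0} | {S2,S3} | {S6} | {S5} | {S4} | {S1}.
S4 and S2 end up in different blocks, so they are distinguishable. For instance, the string '0' is accepted from only S4.

No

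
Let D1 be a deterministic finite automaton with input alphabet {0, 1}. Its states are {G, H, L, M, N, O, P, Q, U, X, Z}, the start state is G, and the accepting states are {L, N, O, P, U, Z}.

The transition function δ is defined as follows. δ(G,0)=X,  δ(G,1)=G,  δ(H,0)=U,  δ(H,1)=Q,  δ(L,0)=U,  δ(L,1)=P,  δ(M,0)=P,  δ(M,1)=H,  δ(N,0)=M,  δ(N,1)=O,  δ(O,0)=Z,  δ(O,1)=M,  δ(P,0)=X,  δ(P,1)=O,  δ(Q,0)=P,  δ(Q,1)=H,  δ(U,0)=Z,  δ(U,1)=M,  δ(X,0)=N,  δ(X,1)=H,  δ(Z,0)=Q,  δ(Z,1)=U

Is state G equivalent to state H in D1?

No

States {L} cannot be reached from the start state, so discard them.
P0 = {N,O,P,U,Z} | {G,H,M,Q,X}.
Split {N,O,P,U,Z} by δ(·,0) → {N,P,Z} and {O,U}.
Split {G,H,M,Q,X} by δ(·,0) → {M,Q,X} and {G} and {H}.
The partition is now stable with 5 blocks: {N,P,Z} | {M,Q,X} | {O,U} | {G} | {H}.
G and H end up in different blocks, so they are distinguishable. For instance, the string '0' is accepted from only H.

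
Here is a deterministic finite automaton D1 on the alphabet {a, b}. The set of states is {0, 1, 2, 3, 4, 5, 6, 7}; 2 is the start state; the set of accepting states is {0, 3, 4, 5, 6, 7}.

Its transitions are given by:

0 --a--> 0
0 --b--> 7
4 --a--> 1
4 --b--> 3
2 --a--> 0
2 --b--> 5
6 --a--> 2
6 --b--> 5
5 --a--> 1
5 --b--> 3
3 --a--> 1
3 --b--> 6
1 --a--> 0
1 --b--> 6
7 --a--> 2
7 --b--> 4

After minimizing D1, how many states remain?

P0 = {0,3,4,5,6,7} | {1,2}.
Split {0,3,4,5,6,7} by δ(·,a) → {3,4,5,6,7} and {0}.
No further refinement is possible. Final partition (3 blocks): {3,4,5,6,7} | {1,2} | {0}.

3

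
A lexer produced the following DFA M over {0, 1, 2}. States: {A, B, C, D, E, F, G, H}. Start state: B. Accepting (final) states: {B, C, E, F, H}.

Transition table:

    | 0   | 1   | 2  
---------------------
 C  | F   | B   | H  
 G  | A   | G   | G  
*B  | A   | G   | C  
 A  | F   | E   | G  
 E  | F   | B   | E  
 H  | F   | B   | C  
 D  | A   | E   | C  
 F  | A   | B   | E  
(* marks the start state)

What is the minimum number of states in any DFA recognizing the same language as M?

Reachable states from the start: {A,B,C,E,F,G,H}. Unreachable: {D} — drop them.
Start with accepting vs non-accepting: {B,C,E,F,H} | {A,G}.
On input 0, block {B,C,E,F,H} splits into {C,E,H} and {B,F}.
Split {A,G} by δ(·,0) → {A} and {G}.
On input 1, block {B,F} splits into {B} and {F}.
No further refinement is possible. Final partition (5 blocks): {C,E,H} | {A} | {B} | {G} | {F}.

5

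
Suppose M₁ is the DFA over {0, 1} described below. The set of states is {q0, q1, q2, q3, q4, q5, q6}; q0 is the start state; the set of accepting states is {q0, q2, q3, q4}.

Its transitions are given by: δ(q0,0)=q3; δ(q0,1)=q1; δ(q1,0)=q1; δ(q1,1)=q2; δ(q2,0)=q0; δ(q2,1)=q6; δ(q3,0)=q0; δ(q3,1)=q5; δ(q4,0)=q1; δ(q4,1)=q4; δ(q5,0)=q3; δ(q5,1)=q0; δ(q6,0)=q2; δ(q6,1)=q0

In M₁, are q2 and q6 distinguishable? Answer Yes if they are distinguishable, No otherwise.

States {q4} cannot be reached from the start state, so discard them.
Start with accepting vs non-accepting: {q0,q2,q3} | {q1,q5,q6}.
Refine {q1,q5,q6} on symbol 0: members go to different blocks, giving {q5,q6} and {q1}.
Refine {q0,q2,q3} on symbol 1: members go to different blocks, giving {q2,q3} and {q0}.
The partition is now stable with 4 blocks: {q2,q3} | {q5,q6} | {q1} | {q0}.
q2 and q6 end up in different blocks, so they are distinguishable. For instance, the string 'ε' is accepted from only q2.

Yes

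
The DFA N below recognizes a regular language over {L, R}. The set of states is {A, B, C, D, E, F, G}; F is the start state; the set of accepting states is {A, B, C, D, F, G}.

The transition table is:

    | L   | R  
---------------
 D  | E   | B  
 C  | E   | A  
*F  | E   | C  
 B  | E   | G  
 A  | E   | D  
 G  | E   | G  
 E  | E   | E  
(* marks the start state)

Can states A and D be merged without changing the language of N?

Yes

All states are reachable from the start state.
P0 = {A,B,C,D,F,G} | {E}.
No further refinement is possible. Final partition (2 blocks): {A,B,C,D,F,G} | {E}.
A and D lie in the same block of the stable partition, so they are equivalent — no string distinguishes them.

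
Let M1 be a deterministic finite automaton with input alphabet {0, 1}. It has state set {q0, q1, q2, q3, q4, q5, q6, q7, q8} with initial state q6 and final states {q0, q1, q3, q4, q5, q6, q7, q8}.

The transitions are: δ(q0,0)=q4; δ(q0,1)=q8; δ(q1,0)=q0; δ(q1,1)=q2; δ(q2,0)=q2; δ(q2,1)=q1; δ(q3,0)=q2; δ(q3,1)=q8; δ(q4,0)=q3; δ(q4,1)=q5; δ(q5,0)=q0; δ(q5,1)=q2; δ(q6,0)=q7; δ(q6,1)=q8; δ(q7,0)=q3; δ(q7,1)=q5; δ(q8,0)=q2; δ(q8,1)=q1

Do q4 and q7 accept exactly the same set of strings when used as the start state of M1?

All states are reachable from the start state.
Start with accepting vs non-accepting: {q0,q1,q3,q4,q5,q6,q7,q8} | {q2}.
Refine {q0,q1,q3,q4,q5,q6,q7,q8} on symbol 0: members go to different blocks, giving {q0,q1,q4,q5,q6,q7} and {q3,q8}.
Refine {q0,q1,q4,q5,q6,q7} on symbol 0: members go to different blocks, giving {q0,q1,q5,q6} and {q4,q7}.
Split {q0,q1,q5,q6} by δ(·,0) → {q0,q6} and {q1,q5}.
On input 1, block {q3,q8} splits into {q3} and {q8}.
The partition is now stable with 6 blocks: {q0,q6} | {q2} | {q3} | {q4,q7} | {q1,q5} | {q8}.
q4 and q7 lie in the same block of the stable partition, so they are equivalent — no string distinguishes them.

Yes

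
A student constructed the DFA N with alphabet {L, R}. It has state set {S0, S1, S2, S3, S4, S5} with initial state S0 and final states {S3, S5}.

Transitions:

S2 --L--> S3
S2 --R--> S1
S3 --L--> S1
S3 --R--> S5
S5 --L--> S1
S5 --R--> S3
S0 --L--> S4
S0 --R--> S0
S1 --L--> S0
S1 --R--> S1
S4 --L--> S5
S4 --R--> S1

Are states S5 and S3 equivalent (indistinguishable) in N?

First remove the unreachable states {S2}; 5 states remain.
Start with accepting vs non-accepting: {S3,S5} | {S0,S1,S4}.
Refine {S0,S1,S4} on symbol L: members go to different blocks, giving {S0,S1} and {S4}.
On input L, block {S0,S1} splits into {S0} and {S1}.
Stable partition: {S3,S5} | {S0} | {S4} | {S1} — 4 equivalence classes.
S5 and S3 lie in the same block of the stable partition, so they are equivalent — no string distinguishes them.

Yes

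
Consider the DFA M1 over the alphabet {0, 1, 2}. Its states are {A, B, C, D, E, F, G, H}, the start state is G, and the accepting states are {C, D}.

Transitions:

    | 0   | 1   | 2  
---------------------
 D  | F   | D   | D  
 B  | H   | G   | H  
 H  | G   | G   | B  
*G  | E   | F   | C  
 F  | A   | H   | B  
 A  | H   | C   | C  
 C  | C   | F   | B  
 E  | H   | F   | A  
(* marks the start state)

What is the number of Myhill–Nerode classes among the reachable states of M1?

7

First remove the unreachable states {D}; 7 states remain.
Start with accepting vs non-accepting: {C} | {A,B,E,F,G,H}.
Refine {A,B,E,F,G,H} on symbol 1: members go to different blocks, giving {B,E,F,G,H} and {A}.
On input 0, block {B,E,F,G,H} splits into {B,E,G,H} and {F}.
Refine {B,E,G,H} on symbol 1: members go to different blocks, giving {B,H} and {E,G}.
On input 0, block {B,H} splits into {B} and {H}.
On input 0, block {E,G} splits into {E} and {G}.
Stable partition: {C} | {B} | {A} | {F} | {E} | {H} | {G} — 7 equivalence classes.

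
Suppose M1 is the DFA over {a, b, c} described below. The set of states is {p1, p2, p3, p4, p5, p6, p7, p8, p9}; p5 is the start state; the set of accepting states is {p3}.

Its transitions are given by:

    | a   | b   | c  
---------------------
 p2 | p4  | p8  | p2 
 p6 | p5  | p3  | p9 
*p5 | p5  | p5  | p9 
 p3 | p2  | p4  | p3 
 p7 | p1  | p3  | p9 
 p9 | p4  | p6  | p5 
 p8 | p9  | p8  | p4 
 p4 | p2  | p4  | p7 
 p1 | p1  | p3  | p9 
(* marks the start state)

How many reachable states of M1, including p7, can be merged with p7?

Every state is reachable, so we keep all 9.
Initial partition by acceptance: {p3} | {p1,p2,p4,p5,p6,p7,p8,p9}.
On input b, block {p1,p2,p4,p5,p6,p7,p8,p9} splits into {p2,p4,p5,p8,p9} and {p1,p6,p7}.
Split {p2,p4,p5,p8,p9} by δ(·,b) → {p2,p4,p5,p8} and {p9}.
Split {p2,p4,p5,p8} by δ(·,a) → {p2,p4,p5} and {p8}.
On input b, block {p2,p4,p5} splits into {p4,p5} and {p2}.
Refine {p4,p5} on symbol a: members go to different blocks, giving {p4} and {p5}.
Split {p1,p6,p7} by δ(·,a) → {p1,p7} and {p6}.
Stable partition: {p3} | {p4} | {p1,p7} | {p9} | {p8} | {p2} | {p5} | {p6} — 8 equivalence classes.
The equivalence class containing p7 is {p1,p7}, of size 2.

2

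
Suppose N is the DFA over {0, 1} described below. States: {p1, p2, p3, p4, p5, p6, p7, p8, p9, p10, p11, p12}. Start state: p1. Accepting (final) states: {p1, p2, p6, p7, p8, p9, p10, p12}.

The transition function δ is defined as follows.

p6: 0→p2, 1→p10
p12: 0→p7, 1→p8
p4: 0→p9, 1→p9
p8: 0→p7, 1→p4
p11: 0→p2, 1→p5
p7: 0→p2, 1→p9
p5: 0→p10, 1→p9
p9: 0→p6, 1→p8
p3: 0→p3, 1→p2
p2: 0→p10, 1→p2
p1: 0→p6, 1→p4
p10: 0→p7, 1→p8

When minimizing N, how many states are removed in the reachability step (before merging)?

No path from p1 leads to p3, p5, p11, p12; the other 8 states are all reachable.

4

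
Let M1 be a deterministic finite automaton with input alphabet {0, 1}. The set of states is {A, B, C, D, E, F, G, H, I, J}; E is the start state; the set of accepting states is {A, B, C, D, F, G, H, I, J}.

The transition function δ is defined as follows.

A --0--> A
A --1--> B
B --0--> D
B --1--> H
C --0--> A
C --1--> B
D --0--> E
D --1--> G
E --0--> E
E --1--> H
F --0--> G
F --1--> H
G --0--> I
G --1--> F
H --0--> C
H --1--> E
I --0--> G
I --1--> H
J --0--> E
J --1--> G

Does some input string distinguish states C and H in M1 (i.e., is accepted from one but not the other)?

First remove the unreachable states {J}; 9 states remain.
Start with accepting vs non-accepting: {A,B,C,D,F,G,H,I} | {E}.
Split {A,B,C,D,F,G,H,I} by δ(·,0) → {A,B,C,F,G,H,I} and {D}.
Refine {A,B,C,F,G,H,I} on symbol 0: members go to different blocks, giving {A,C,F,G,H,I} and {B}.
On input 1, block {A,C,F,G,H,I} splits into {F,G,I} and {A,C} and {H}.
Refine {F,G,I} on symbol 1: members go to different blocks, giving {F,I} and {G}.
Stable partition: {F,I} | {E} | {D} | {B} | {A,C} | {H} | {G} — 7 equivalence classes.
C and H end up in different blocks, so they are distinguishable. For instance, the string '1' is accepted from only C.

Yes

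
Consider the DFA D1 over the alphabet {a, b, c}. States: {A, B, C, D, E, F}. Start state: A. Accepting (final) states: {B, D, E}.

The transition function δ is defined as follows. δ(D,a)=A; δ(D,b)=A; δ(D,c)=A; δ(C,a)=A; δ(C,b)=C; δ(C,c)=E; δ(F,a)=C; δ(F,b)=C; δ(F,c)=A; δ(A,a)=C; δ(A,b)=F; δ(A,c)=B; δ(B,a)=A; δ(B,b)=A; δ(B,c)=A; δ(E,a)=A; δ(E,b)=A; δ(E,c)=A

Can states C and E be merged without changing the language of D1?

No

States {D} cannot be reached from the start state, so discard them.
Initial partition by acceptance: {B,E} | {A,C,F}.
Refine {A,C,F} on symbol c: members go to different blocks, giving {A,C} and {F}.
Refine {A,C} on symbol b: members go to different blocks, giving {A} and {C}.
Stable partition: {B,E} | {A} | {F} | {C} — 4 equivalence classes.
C and E end up in different blocks, so they are distinguishable. For instance, the string 'ε' is accepted from only E.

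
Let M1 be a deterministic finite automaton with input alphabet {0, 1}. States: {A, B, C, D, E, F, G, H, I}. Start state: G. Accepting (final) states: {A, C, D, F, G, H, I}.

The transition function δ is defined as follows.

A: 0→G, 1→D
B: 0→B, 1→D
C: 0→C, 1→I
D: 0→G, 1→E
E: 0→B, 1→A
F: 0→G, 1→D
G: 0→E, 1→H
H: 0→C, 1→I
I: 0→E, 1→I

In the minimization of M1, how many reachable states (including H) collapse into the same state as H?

2

First remove the unreachable states {F}; 8 states remain.
Initial partition by acceptance: {A,C,D,G,H,I} | {B,E}.
Refine {A,C,D,G,H,I} on symbol 0: members go to different blocks, giving {A,C,D,H} and {G,I}.
On input 0, block {A,C,D,H} splits into {A,D} and {C,H}.
Refine {A,D} on symbol 1: members go to different blocks, giving {A} and {D}.
Refine {B,E} on symbol 1: members go to different blocks, giving {B} and {E}.
On input 1, block {G,I} splits into {G} and {I}.
Stable partition: {A} | {B} | {G} | {C,H} | {D} | {E} | {I} — 7 equivalence classes.
The equivalence class containing H is {C,H}, of size 2.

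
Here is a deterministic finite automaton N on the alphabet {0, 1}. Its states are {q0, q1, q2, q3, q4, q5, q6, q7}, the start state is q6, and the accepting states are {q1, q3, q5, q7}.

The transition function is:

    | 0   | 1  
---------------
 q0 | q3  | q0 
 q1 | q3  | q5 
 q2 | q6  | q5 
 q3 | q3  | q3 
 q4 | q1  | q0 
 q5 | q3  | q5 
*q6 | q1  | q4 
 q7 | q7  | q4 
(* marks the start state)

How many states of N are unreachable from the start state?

No path from q6 leads to q2, q7; the other 6 states are all reachable.

2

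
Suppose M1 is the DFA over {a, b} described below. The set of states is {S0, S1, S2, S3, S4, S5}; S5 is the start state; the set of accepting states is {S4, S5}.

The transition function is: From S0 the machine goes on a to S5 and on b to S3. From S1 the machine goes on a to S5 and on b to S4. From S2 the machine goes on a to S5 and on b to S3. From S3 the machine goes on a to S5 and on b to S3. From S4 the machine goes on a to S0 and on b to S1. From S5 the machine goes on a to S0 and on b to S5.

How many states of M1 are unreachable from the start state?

Starting at S5 and following transitions, the reachable set is {S0, S3, S5}. That leaves S1, S2, S4 unreachable — 3 in total.

3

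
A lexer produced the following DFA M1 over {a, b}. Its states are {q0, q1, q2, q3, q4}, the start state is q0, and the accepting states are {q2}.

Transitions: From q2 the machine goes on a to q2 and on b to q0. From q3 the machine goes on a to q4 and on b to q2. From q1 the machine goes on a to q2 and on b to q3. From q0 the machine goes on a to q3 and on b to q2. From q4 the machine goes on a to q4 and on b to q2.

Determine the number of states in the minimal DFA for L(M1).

2

States {q1} cannot be reached from the start state, so discard them.
P0 = {q2} | {q0,q3,q4}.
No further refinement is possible. Final partition (2 blocks): {q2} | {q0,q3,q4}.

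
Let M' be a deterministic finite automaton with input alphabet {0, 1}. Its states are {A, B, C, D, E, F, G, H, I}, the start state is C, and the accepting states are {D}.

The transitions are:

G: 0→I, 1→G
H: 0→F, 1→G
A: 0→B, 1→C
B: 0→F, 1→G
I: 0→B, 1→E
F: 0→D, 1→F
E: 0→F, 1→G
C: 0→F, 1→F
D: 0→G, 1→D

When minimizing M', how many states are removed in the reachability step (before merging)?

2

Starting at C and following transitions, the reachable set is {B, C, D, E, F, G, I}. That leaves A, H unreachable — 2 in total.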